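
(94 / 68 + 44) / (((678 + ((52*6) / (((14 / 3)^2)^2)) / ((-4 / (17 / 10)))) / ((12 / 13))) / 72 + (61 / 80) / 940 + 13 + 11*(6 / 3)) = 10029480249600 / 9988736852629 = 1.00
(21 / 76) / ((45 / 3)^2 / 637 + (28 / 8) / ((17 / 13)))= 227409 / 2493446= 0.09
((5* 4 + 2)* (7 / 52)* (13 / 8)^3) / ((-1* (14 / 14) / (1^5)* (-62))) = 0.20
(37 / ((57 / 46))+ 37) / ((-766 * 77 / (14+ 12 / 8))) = -118141 / 6723948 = -0.02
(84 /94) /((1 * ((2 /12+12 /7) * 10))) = 882 /18565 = 0.05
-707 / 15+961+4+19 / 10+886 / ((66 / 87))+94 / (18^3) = 334824023 / 160380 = 2087.69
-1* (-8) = 8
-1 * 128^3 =-2097152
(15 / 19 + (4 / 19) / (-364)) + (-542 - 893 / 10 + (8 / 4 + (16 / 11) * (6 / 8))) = -119329047 / 190190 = -627.42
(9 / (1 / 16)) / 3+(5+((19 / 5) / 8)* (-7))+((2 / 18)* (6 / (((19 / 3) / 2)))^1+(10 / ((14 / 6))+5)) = 314791 / 5320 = 59.17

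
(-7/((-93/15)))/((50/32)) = 112/155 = 0.72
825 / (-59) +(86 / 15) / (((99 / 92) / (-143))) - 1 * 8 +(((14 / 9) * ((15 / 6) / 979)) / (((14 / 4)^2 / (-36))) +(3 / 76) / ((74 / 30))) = -120317459178839 / 153490615740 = -783.88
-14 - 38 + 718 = 666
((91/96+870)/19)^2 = 6990799321/3326976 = 2101.25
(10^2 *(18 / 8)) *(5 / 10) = 225 / 2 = 112.50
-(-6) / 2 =3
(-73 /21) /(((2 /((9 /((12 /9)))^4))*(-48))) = 4310577 /57344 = 75.17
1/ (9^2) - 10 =-809/ 81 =-9.99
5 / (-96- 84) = -1 / 36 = -0.03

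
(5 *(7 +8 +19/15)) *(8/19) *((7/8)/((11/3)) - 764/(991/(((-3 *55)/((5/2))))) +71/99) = 9927382780/5592213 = 1775.22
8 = 8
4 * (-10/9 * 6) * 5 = -400/3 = -133.33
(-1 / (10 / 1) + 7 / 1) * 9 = 621 / 10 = 62.10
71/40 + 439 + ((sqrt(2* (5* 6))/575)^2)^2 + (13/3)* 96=856.78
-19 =-19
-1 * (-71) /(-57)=-71 /57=-1.25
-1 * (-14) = 14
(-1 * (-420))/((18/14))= 980/3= 326.67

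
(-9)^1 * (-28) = 252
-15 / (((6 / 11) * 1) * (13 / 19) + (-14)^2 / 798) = -9405 / 388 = -24.24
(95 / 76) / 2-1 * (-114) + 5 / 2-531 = -3311 / 8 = -413.88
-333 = -333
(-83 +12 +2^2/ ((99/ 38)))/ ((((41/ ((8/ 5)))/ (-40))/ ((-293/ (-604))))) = 32239376/ 612909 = 52.60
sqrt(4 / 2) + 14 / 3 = 6.08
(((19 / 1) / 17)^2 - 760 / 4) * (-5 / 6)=157.29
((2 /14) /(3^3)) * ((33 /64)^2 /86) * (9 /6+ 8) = 2299 /14794752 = 0.00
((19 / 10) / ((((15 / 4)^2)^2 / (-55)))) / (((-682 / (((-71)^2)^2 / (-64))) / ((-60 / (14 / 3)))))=3955.53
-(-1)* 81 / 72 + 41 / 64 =113 / 64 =1.77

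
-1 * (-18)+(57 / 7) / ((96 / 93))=5799 / 224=25.89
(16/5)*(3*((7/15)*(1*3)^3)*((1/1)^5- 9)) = -24192/25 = -967.68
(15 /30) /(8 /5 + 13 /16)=40 /193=0.21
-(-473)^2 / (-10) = 223729 / 10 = 22372.90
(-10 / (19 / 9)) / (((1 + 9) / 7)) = -63 / 19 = -3.32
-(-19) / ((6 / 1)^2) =19 / 36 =0.53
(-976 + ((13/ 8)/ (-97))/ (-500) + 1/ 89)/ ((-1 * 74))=33702842843/ 2555368000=13.19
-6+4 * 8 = 26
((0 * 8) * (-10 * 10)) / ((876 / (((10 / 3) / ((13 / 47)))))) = 0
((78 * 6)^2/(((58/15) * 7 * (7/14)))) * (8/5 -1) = 1971216/203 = 9710.42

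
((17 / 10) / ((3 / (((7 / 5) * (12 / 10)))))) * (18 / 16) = 1071 / 1000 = 1.07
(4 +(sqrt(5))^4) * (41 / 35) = 1189 / 35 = 33.97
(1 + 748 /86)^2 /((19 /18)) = 3130002 /35131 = 89.10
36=36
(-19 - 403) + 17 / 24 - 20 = -441.29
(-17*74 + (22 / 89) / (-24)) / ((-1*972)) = 1343555 / 1038096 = 1.29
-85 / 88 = -0.97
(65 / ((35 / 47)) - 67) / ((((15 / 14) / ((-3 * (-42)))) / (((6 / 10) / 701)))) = 35784 / 17525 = 2.04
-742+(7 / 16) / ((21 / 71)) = -740.52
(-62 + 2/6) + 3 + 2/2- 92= -449/3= -149.67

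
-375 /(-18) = 125 /6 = 20.83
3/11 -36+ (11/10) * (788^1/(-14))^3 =-196185.24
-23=-23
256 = 256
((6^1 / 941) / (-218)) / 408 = -1 / 13949384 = -0.00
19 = 19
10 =10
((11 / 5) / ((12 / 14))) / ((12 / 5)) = 77 / 72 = 1.07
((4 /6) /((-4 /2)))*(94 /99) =-94 /297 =-0.32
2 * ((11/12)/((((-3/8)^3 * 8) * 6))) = -176/243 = -0.72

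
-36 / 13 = -2.77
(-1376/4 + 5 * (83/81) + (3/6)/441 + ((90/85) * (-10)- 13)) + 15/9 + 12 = -47068757/134946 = -348.80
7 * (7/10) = 49/10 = 4.90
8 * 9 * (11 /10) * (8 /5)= 3168 /25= 126.72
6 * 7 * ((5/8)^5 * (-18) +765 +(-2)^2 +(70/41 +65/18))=32696409893/1007616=32449.28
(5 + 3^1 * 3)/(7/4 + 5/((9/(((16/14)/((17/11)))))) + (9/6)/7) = 59976/10175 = 5.89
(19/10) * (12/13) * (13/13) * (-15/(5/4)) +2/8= -5407/260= -20.80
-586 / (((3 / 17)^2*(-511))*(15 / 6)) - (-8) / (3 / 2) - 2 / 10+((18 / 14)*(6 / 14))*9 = 3995498 / 160965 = 24.82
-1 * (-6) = 6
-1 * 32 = -32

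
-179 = -179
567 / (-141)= -189 / 47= -4.02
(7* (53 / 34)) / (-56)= -53 / 272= -0.19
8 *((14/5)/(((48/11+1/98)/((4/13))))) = 482944/306475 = 1.58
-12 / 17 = -0.71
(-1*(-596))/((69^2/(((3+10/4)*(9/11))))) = 298/529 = 0.56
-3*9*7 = -189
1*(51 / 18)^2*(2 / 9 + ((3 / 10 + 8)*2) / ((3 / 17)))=756.93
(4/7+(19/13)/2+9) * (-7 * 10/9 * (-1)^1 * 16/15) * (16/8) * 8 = 160000/117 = 1367.52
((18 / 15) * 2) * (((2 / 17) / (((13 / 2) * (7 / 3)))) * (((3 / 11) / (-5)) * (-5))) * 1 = 432 / 85085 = 0.01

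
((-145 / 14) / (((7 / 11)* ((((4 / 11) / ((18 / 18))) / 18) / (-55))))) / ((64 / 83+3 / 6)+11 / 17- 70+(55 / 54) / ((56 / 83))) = -1323455492700 / 1988383663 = -665.59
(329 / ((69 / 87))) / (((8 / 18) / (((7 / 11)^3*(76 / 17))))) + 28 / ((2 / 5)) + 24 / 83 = 49483622773 / 43194943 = 1145.59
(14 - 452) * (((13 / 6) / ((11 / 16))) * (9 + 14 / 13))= -153008 / 11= -13909.82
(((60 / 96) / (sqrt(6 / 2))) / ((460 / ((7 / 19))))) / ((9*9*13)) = 7*sqrt(3) / 44175456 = 0.00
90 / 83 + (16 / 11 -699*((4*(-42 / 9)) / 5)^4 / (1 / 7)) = -14644538380838 / 15406875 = -950519.71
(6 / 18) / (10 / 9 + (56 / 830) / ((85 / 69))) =105825 / 370138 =0.29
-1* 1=-1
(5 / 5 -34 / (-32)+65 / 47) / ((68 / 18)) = 23319 / 25568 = 0.91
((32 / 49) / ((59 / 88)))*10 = 28160 / 2891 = 9.74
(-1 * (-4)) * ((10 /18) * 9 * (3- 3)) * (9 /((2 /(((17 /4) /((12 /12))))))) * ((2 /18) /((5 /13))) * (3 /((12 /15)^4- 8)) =0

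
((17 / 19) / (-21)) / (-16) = 0.00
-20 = -20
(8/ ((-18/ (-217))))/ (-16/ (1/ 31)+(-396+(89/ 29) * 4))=-6293/ 57402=-0.11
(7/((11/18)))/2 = 63/11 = 5.73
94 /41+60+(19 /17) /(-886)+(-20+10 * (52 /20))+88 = 96516517 /617542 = 156.29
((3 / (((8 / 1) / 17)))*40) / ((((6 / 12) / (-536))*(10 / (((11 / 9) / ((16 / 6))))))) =-12529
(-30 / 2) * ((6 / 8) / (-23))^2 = -135 / 8464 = -0.02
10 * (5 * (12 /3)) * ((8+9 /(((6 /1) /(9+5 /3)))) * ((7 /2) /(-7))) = -2400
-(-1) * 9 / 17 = 9 / 17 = 0.53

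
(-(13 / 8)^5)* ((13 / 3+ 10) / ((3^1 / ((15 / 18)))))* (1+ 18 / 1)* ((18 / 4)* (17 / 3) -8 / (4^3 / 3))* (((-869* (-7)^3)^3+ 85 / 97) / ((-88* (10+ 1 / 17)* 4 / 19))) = 2889047980377110231647686745 / 944013312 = 3060389025930505344.03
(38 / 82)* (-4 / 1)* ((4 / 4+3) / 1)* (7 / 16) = -133 / 41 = -3.24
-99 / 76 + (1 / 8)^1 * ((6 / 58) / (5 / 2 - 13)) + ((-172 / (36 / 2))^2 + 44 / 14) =29100905 / 312417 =93.15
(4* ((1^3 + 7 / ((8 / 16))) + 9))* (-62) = -5952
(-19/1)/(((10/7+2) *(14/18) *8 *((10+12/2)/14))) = -399/512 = -0.78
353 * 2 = 706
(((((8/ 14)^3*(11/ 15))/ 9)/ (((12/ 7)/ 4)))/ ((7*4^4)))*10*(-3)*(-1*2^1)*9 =11/ 1029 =0.01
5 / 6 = 0.83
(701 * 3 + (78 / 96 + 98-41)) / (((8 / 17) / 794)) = 233333177 / 64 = 3645830.89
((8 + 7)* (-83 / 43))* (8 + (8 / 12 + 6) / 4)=-12035 / 43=-279.88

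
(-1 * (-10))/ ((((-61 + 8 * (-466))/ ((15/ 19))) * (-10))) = 5/ 23997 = 0.00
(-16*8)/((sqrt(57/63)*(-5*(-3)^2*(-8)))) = -16*sqrt(399)/855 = -0.37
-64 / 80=-4 / 5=-0.80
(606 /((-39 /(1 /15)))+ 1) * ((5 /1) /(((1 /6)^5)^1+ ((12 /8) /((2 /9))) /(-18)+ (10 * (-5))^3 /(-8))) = -18144 /1579462105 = -0.00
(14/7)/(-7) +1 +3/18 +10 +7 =751/42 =17.88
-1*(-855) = 855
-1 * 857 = -857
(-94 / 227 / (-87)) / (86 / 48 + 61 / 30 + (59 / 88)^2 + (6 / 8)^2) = 3639680 / 3698770461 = 0.00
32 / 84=0.38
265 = 265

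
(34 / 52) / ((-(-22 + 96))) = -17 / 1924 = -0.01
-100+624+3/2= 1051/2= 525.50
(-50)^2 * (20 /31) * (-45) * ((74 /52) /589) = -41625000 /237367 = -175.36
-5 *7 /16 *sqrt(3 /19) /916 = -35 *sqrt(57) /278464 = -0.00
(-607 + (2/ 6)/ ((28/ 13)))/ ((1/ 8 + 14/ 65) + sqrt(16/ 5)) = 191750/ 2863 - 1352000* sqrt(5)/ 8589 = -285.01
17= 17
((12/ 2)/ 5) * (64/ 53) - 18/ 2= -2001/ 265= -7.55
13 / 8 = 1.62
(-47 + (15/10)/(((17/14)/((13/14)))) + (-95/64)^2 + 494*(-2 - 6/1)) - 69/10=-1393527659/348160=-4002.55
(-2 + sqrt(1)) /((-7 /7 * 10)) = 0.10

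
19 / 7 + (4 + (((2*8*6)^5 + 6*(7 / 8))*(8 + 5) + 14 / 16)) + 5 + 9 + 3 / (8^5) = 24313500645617685 / 229376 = 105998450777.84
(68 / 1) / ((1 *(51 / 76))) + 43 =433 / 3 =144.33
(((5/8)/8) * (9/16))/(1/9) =405/1024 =0.40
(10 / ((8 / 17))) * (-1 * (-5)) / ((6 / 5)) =2125 / 24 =88.54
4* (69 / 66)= 46 / 11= 4.18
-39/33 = -13/11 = -1.18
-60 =-60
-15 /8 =-1.88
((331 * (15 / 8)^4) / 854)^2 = 280792859765625 / 12235892064256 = 22.95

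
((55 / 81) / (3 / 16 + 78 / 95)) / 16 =5225 / 124173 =0.04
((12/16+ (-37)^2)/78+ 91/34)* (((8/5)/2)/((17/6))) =107339/18785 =5.71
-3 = -3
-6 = -6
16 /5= 3.20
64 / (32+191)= 64 / 223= 0.29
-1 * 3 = -3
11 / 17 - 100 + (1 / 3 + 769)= 34169 / 51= 669.98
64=64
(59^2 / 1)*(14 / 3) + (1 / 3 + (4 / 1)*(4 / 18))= 146213 / 9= 16245.89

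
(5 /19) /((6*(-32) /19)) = -5 /192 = -0.03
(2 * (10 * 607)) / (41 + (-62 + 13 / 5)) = -15175 / 23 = -659.78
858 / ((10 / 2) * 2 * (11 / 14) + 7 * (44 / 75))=40950 / 571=71.72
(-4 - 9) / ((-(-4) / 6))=-39 / 2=-19.50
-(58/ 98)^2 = -841/ 2401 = -0.35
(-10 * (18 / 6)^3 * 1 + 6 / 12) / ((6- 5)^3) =-539 / 2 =-269.50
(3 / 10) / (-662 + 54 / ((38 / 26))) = -57 / 118760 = -0.00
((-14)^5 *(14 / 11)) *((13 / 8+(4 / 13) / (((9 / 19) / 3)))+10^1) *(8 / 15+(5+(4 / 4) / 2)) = -56057234.63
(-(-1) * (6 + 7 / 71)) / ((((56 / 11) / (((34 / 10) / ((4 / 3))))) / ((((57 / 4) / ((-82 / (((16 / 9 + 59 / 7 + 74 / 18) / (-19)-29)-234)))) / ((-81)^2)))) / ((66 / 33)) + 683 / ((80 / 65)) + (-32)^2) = 409017557168 / 115478610144723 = 0.00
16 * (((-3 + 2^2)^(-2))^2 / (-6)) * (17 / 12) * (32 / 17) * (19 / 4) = -304 / 9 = -33.78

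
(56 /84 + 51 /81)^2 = 1225 /729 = 1.68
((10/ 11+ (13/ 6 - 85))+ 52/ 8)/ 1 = -2489/ 33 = -75.42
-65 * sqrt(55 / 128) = -65 * sqrt(110) / 16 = -42.61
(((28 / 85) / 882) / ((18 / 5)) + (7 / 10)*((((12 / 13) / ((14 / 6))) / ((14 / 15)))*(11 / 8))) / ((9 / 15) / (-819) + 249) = 2045365 / 1248054048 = 0.00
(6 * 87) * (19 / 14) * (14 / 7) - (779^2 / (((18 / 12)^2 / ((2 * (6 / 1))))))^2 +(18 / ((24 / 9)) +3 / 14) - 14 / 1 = -2639659002490933 / 252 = -10474837311471.96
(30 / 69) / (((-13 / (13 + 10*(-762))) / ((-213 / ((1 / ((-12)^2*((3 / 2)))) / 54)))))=-188990742240 / 299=-632076061.00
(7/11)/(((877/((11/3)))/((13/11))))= 91/28941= 0.00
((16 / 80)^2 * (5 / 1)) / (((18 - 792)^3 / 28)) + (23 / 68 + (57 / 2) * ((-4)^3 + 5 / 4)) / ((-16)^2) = -70472268688451 / 10089781770240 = -6.98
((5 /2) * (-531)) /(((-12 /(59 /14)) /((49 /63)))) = 17405 /48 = 362.60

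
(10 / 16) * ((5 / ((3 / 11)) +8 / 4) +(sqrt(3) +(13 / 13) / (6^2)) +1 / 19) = 5 * sqrt(3) / 8 +69815 / 5472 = 13.84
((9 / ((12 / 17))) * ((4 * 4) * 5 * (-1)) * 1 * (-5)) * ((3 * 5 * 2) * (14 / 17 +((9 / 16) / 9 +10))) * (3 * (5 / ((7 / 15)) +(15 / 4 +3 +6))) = 937949625 / 8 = 117243703.12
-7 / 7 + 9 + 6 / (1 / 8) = 56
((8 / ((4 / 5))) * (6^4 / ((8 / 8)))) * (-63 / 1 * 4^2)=-13063680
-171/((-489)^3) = 19/12992241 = 0.00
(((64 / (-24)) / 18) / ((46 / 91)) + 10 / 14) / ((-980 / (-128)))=58592 / 1065015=0.06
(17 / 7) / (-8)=-17 / 56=-0.30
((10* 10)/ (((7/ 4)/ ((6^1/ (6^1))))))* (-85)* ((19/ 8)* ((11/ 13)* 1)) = -888250/ 91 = -9760.99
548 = 548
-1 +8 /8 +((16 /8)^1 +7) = 9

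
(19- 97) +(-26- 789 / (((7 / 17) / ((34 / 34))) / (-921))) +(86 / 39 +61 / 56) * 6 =642344735 / 364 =1764683.34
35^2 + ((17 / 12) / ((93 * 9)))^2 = 123580371889 / 100881936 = 1225.00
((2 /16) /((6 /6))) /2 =0.06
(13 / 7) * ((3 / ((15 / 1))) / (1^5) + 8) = 533 / 35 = 15.23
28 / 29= 0.97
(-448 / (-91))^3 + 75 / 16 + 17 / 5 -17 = 19405059 / 175760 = 110.41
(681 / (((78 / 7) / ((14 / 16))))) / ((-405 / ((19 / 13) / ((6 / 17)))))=-3592729 / 6570720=-0.55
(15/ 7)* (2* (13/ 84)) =65/ 98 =0.66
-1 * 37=-37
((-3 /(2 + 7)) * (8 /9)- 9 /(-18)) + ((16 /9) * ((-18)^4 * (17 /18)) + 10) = 9518375 /54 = 176266.20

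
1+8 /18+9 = 94 /9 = 10.44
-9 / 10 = -0.90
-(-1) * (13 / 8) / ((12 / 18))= 39 / 16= 2.44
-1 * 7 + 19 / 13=-72 / 13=-5.54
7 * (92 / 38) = 16.95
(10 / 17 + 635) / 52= 10805 / 884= 12.22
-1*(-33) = 33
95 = 95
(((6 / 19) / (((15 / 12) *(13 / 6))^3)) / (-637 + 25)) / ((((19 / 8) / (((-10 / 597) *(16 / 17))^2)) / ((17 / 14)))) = -0.00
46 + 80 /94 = 46.85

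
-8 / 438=-4 / 219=-0.02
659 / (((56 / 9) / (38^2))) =2141091 / 14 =152935.07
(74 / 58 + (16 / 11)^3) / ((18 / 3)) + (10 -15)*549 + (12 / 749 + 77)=-462673066861 / 173463906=-2667.26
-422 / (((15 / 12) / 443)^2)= -53002929.92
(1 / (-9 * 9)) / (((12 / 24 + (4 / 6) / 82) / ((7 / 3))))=-574 / 10125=-0.06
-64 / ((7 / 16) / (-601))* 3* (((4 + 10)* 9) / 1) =33232896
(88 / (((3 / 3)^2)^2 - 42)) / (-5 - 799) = 22 / 8241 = 0.00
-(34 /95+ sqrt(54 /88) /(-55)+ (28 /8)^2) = -4791 /380+ 3 * sqrt(33) /1210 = -12.59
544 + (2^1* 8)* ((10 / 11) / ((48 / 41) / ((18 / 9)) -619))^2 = 1692666966368 / 3111519961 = 544.00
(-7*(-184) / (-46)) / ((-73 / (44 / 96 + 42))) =7133 / 438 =16.29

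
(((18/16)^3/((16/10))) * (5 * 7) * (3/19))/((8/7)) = 2679075/622592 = 4.30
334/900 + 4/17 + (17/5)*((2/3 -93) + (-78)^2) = 155847889/7650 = 20372.27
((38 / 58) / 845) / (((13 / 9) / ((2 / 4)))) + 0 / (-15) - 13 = -8282519 / 637130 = -13.00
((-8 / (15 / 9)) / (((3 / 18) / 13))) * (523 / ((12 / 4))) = -326352 / 5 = -65270.40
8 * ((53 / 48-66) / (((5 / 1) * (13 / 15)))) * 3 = -9345 / 26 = -359.42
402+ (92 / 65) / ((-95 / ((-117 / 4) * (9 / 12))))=402.33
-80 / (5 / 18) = -288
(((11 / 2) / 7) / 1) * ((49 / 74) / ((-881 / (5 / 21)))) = -55 / 391164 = -0.00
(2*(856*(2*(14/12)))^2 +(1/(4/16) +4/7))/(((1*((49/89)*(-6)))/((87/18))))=-324339547976/27783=-11674029.01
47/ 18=2.61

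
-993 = -993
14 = 14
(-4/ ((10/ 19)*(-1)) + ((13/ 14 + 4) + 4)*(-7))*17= -9333/ 10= -933.30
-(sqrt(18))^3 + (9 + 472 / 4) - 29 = 98 - 54*sqrt(2) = 21.63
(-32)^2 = 1024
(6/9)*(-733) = -1466/3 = -488.67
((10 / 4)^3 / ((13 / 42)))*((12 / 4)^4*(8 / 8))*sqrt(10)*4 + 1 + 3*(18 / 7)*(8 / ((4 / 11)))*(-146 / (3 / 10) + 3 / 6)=-577559 / 7 + 212625*sqrt(10) / 13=-30786.94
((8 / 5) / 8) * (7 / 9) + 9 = 412 / 45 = 9.16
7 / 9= 0.78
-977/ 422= -2.32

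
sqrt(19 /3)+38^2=sqrt(57) /3+1444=1446.52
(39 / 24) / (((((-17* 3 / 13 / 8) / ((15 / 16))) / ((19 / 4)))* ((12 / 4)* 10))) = -3211 / 6528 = -0.49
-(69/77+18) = -1455/77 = -18.90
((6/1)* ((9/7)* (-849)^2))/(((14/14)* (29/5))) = 194616270/203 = 958700.84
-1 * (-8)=8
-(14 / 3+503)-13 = -1562 / 3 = -520.67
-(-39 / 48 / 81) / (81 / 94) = 611 / 52488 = 0.01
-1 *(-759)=759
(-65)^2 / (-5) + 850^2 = 721655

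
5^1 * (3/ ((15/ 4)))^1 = 4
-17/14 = -1.21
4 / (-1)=-4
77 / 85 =0.91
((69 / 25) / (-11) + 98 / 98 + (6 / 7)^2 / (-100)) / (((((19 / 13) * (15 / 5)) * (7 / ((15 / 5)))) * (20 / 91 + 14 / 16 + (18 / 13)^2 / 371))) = 1862124472 / 28251078625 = 0.07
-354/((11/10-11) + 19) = -38.90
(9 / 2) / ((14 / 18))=81 / 14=5.79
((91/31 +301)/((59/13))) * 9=1102374/1829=602.72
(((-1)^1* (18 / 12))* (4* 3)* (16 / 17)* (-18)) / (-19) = -5184 / 323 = -16.05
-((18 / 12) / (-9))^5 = 1 / 7776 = 0.00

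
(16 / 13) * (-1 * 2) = -32 / 13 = -2.46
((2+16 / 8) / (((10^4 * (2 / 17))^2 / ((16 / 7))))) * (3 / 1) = 867 / 43750000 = 0.00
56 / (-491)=-56 / 491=-0.11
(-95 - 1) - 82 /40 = -1961 /20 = -98.05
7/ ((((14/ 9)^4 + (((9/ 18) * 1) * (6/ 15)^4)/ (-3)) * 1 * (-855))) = -637875/ 455857576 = -0.00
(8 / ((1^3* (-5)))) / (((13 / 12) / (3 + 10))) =-96 / 5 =-19.20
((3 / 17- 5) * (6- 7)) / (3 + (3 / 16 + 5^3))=1312 / 34867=0.04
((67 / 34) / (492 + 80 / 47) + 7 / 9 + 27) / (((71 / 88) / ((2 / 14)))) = 4.92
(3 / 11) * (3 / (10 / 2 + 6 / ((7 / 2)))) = 63 / 517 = 0.12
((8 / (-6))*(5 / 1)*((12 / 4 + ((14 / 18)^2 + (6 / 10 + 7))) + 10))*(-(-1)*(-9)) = 34352 / 27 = 1272.30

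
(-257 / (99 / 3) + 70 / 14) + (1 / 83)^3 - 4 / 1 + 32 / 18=-283606253 / 56606913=-5.01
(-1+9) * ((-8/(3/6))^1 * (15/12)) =-160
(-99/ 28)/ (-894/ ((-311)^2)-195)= 1063931/ 58680188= 0.02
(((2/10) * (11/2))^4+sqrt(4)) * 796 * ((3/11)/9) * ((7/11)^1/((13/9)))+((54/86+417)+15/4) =38739417201/84548750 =458.19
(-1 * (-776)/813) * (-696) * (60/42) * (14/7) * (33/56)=-14852640/13279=-1118.51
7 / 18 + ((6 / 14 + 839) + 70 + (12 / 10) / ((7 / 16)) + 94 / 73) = 42027869 / 45990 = 913.85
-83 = -83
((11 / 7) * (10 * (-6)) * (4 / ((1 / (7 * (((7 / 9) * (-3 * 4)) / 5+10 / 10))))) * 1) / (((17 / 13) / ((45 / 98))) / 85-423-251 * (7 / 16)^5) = -7017490022400 / 1309613389177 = -5.36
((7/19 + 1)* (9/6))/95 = 39/1805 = 0.02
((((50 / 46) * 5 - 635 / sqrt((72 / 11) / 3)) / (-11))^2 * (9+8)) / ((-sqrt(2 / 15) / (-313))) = -422354375 * sqrt(55) / 5566+12487010324275 * sqrt(30) / 3072432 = 21697848.04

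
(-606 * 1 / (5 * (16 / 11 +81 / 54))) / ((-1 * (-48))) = -1111 / 1300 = -0.85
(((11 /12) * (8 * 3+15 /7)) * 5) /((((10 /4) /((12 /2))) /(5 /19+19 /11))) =76128 /133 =572.39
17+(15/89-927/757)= 1074193/67373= 15.94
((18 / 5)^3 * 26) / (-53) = -151632 / 6625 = -22.89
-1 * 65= -65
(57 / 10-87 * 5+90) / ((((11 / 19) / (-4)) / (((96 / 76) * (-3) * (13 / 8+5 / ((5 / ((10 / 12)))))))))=-1201122 / 55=-21838.58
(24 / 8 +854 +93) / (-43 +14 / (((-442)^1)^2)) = -92797900 / 4200319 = -22.09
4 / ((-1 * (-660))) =1 / 165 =0.01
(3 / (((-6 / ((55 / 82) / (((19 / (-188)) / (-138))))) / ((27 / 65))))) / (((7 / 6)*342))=-0.48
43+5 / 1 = 48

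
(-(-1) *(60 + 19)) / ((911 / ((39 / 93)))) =1027 / 28241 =0.04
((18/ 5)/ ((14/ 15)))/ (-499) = -27/ 3493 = -0.01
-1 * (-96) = 96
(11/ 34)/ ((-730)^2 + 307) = 11/ 18129038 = 0.00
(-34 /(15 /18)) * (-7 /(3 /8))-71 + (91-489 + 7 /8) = 11739 /40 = 293.48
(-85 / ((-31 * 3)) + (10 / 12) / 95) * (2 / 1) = 1087 / 589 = 1.85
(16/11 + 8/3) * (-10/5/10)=-136/165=-0.82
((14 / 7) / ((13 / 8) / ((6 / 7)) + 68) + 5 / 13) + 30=1326473 / 43615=30.41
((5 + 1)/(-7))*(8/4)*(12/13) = -144/91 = -1.58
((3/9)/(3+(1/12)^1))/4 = 1/37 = 0.03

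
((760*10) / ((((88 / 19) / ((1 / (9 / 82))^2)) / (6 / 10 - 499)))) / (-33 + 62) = -60489910880 / 25839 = -2341031.42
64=64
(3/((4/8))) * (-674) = -4044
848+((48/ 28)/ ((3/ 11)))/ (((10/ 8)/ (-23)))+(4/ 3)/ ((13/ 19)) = 1002308/ 1365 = 734.29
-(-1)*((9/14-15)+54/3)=51/14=3.64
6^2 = 36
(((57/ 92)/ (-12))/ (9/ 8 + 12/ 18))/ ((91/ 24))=-684/ 89999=-0.01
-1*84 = -84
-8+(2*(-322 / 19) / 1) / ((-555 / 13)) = -75988 / 10545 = -7.21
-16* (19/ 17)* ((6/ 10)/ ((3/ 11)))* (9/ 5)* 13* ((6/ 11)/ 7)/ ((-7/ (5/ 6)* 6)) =5928/ 4165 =1.42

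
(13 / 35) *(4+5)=117 / 35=3.34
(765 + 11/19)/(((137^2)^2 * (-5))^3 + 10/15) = -43638/311481081935860786816705027087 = -0.00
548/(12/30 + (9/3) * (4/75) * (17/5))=34250/59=580.51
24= 24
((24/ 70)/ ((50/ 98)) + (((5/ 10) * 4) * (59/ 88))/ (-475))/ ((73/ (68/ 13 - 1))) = 69929/ 1803100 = 0.04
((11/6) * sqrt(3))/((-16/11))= -121 * sqrt(3)/96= -2.18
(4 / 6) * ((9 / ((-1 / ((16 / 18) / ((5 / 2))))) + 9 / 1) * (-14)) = -812 / 15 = -54.13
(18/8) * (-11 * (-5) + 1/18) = 991/8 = 123.88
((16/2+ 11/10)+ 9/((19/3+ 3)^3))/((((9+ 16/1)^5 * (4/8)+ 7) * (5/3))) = 1000031/893230447200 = 0.00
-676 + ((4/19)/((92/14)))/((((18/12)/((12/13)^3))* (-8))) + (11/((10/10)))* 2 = -627900222/960089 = -654.00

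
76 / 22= 38 / 11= 3.45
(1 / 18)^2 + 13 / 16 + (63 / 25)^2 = 5804449 / 810000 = 7.17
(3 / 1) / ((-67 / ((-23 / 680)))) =69 / 45560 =0.00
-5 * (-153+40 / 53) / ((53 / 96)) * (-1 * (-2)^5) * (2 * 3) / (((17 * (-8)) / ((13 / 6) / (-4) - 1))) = 143305440 / 47753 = 3000.97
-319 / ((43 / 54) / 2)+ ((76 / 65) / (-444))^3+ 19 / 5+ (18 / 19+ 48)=-229668154294038028 / 306853486977375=-748.46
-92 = -92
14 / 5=2.80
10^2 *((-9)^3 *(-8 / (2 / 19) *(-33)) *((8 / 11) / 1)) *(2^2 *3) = -1595635200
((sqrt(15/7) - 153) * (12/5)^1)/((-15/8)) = 4896/25 - 32 * sqrt(105)/175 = 193.97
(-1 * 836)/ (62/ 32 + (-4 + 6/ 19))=254144/ 531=478.61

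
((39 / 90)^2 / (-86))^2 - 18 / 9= -11981491439 / 5990760000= -2.00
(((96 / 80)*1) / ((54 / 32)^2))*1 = 512 / 1215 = 0.42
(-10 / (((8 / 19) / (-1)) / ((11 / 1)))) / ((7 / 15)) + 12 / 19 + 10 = 303481 / 532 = 570.45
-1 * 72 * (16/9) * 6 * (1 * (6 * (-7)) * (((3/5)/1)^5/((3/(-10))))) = -8360.76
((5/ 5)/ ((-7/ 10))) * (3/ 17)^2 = -90/ 2023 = -0.04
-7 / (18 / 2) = -7 / 9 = -0.78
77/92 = 0.84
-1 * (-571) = 571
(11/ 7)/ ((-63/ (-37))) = 407/ 441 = 0.92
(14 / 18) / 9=7 / 81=0.09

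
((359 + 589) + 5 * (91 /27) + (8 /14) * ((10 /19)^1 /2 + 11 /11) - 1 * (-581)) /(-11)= -504886 /3591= -140.60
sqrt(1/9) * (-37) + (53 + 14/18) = 373/9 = 41.44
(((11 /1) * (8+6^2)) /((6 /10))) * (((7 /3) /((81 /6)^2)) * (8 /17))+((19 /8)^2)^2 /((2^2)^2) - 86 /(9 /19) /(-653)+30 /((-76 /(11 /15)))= 620073826244279 /90691309338624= 6.84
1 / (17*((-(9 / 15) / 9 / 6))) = -90 / 17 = -5.29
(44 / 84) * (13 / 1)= 143 / 21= 6.81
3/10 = 0.30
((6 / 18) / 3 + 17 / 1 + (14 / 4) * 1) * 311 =115381 / 18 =6410.06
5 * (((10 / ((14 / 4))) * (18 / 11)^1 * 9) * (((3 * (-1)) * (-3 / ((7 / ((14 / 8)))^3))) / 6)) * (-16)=-6075 / 77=-78.90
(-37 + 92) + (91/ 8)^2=11801/ 64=184.39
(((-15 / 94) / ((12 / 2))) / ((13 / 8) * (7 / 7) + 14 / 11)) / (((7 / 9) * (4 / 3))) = -99 / 11186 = -0.01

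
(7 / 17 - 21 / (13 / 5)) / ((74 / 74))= -1694 / 221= -7.67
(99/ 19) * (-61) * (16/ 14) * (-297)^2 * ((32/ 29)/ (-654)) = 22728283776/ 420413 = 54061.80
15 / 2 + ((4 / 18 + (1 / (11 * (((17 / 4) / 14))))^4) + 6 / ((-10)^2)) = 2143389774311 / 275136966225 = 7.79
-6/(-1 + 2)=-6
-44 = -44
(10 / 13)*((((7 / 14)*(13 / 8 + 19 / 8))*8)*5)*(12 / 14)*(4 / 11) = 19200 / 1001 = 19.18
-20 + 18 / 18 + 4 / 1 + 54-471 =-432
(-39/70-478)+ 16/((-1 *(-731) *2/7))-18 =-25404909/51170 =-496.48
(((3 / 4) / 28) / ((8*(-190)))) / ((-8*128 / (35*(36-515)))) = -1437 / 4980736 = -0.00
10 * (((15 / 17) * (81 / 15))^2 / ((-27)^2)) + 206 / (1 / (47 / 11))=2799088 / 3179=880.49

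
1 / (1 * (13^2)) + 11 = 1860 / 169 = 11.01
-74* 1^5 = -74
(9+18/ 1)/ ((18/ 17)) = 51/ 2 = 25.50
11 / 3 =3.67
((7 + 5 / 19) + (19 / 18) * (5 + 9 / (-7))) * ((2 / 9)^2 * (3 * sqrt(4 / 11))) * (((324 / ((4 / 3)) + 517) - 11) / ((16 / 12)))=260438 * sqrt(11) / 1539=561.26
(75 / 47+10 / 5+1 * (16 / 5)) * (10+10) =6388 / 47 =135.91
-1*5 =-5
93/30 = 31/10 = 3.10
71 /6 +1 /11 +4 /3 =875 /66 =13.26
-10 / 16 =-5 / 8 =-0.62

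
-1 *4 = -4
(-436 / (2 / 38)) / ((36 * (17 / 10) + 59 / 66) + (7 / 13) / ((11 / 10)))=-35538360 / 268483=-132.37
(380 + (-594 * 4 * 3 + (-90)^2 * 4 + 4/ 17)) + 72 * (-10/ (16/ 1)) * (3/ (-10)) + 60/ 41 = 35780075/ 1394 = 25667.20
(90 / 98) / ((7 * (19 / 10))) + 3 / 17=27201 / 110789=0.25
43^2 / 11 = 168.09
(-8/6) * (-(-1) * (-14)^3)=10976/3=3658.67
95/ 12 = 7.92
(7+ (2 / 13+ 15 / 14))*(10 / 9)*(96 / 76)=19960 / 1729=11.54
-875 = -875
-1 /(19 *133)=-1 /2527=-0.00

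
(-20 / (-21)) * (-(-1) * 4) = 80 / 21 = 3.81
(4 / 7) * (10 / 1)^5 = 400000 / 7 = 57142.86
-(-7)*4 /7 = 4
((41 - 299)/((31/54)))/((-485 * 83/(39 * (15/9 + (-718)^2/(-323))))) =-279816432012/403073315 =-694.21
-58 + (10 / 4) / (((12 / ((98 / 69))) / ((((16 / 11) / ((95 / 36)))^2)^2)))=-318014137913566 / 5485585562875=-57.97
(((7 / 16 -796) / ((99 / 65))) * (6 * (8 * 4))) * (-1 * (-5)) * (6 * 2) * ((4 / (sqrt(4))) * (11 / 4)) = -33095400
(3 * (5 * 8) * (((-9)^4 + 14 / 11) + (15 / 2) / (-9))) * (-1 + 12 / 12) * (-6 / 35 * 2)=0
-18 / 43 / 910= -9 / 19565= -0.00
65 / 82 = 0.79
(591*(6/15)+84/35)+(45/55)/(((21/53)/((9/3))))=94323/385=244.99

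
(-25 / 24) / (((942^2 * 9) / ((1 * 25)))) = -625 / 191670624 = -0.00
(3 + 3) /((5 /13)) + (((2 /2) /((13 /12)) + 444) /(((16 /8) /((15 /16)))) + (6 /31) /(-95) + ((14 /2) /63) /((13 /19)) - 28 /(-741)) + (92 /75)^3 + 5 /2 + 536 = 9880852934189 /12921187500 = 764.70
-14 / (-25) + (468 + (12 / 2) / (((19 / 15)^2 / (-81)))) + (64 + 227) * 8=22505204 / 9025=2493.65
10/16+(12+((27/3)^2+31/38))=94.44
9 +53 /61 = 602 /61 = 9.87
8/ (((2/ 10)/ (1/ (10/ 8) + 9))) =392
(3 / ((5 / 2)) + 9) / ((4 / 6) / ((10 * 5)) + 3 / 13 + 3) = 3.14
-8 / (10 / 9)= -7.20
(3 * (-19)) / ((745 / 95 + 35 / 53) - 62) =57399 / 53872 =1.07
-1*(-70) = 70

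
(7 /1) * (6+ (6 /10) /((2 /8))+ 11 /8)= 68.42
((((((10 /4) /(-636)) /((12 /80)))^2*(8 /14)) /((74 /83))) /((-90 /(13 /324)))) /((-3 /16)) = 134875 /128879934057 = 0.00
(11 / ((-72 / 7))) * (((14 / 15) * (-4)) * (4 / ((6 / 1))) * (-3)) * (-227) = 244706 / 135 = 1812.64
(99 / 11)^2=81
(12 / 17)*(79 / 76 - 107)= -24159 / 323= -74.80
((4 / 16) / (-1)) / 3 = -1 / 12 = -0.08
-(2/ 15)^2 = -4/ 225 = -0.02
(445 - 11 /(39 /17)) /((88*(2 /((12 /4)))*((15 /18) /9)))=57942 /715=81.04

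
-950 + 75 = -875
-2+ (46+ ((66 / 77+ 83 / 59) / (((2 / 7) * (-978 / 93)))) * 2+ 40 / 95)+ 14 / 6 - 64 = -20559167 / 1096338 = -18.75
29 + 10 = 39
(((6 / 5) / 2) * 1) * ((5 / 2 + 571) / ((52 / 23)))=79143 / 520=152.20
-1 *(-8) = 8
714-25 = 689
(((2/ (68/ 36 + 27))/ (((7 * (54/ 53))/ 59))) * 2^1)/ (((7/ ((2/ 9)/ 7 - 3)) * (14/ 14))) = -584749/ 1203930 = -0.49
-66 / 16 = -33 / 8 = -4.12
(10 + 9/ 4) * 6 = 73.50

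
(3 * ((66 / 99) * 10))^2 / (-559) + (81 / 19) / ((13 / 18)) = 5.19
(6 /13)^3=216 /2197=0.10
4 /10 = 2 /5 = 0.40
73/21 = 3.48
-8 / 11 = -0.73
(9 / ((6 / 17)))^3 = 132651 / 8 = 16581.38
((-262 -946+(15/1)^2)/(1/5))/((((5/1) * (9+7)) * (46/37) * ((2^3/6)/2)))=-109113/1472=-74.13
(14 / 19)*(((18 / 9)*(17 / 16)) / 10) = 119 / 760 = 0.16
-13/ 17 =-0.76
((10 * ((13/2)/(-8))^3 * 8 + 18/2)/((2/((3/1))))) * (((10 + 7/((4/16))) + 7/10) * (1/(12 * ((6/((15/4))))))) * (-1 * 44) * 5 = 22555.55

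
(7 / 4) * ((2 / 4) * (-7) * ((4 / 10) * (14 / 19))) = -343 / 190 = -1.81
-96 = -96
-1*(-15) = 15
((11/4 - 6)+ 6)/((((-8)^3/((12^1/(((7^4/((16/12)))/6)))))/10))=-165/76832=-0.00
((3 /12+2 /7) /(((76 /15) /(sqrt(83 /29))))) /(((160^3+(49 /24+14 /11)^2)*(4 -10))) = -6534*sqrt(2407) /44043172733105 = -0.00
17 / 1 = 17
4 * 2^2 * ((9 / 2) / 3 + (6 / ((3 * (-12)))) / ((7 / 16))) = 376 / 21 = 17.90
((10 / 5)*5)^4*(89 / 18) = 445000 / 9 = 49444.44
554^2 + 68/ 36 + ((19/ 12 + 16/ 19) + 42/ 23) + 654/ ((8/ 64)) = 4910808937/ 15732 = 312154.14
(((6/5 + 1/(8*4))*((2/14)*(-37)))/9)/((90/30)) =-7289/30240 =-0.24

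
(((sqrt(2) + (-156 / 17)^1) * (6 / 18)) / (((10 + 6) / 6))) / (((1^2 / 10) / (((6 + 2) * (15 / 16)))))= -2925 / 34 + 75 * sqrt(2) / 8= -72.77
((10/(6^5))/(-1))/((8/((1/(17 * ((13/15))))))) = -25/2291328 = -0.00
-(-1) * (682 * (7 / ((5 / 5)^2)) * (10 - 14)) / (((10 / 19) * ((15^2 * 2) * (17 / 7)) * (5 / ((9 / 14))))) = -45353 / 10625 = -4.27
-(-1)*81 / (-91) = -81 / 91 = -0.89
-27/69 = -9/23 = -0.39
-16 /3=-5.33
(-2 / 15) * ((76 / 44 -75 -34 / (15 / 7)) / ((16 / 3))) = 3677 / 1650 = 2.23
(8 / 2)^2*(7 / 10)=56 / 5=11.20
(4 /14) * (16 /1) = 32 /7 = 4.57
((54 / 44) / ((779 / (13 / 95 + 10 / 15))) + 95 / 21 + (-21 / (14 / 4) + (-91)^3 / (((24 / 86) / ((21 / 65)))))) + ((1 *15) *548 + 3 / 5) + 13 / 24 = -118186832110121 / 136761240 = -864183.68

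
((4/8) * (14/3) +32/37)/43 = 355/4773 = 0.07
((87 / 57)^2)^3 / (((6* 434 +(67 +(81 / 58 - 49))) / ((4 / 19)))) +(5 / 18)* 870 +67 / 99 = 1087712601249686848 / 4488291792303759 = 242.34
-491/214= -2.29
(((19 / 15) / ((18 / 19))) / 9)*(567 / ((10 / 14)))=17689 / 150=117.93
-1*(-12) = 12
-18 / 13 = -1.38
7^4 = 2401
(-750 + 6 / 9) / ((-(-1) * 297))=-2.52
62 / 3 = 20.67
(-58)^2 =3364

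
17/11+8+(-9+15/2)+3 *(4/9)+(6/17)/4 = 5311/561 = 9.47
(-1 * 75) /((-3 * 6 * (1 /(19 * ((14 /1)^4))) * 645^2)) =364952 /49923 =7.31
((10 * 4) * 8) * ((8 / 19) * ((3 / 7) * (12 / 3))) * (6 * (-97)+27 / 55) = -134315.48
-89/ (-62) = 89/ 62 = 1.44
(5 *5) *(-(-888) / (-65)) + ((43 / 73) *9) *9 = -278841 / 949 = -293.83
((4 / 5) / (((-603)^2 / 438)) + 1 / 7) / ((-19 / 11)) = -6711133 / 80599995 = -0.08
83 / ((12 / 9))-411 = -1395 / 4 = -348.75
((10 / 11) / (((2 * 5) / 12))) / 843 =4 / 3091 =0.00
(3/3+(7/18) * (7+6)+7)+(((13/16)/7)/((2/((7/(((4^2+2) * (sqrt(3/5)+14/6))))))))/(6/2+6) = 4918535/376704 - 13 * sqrt(15)/125568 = 13.06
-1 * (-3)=3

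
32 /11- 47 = -44.09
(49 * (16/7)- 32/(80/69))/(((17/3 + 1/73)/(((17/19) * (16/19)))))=6284424/561355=11.20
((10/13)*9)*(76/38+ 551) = 3828.46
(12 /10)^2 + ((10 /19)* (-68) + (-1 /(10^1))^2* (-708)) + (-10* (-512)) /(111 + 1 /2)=475583 /105925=4.49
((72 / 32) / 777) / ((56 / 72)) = 27 / 7252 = 0.00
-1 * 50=-50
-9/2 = -4.50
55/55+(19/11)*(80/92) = 633/253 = 2.50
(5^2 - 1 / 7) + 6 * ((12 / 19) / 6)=3390 / 133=25.49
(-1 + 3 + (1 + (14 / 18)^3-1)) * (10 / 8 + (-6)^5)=-56009299 / 2916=-19207.58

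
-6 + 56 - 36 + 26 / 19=292 / 19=15.37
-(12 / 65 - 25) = 1613 / 65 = 24.82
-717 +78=-639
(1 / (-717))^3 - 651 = -239959780264 / 368601813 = -651.00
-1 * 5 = -5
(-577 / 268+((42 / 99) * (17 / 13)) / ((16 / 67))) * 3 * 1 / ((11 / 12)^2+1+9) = 704250 / 14955941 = 0.05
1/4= 0.25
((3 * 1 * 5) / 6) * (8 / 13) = 20 / 13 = 1.54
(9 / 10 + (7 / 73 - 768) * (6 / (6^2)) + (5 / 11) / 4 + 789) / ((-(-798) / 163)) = 135.23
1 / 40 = 0.02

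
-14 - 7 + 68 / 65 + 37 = 1108 / 65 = 17.05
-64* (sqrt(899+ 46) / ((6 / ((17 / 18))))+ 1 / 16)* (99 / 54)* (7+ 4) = -16456* sqrt(105) / 27-242 / 3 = -6325.99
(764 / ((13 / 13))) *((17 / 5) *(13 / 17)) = 9932 / 5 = 1986.40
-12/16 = -3/4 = -0.75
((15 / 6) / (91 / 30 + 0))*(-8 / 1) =-600 / 91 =-6.59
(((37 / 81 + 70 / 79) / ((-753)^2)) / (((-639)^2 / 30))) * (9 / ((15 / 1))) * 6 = 0.00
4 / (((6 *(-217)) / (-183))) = 122 / 217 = 0.56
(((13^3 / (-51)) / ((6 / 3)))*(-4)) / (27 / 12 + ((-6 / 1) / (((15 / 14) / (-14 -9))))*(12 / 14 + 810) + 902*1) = 87880 / 107449503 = 0.00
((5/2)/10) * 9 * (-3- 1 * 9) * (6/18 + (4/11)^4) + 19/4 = -276545/58564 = -4.72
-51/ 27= -17/ 9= -1.89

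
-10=-10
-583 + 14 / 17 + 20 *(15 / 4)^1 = -8622 / 17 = -507.18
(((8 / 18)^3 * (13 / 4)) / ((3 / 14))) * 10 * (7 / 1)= 203840 / 2187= 93.21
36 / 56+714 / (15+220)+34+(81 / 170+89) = 3555963 / 27965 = 127.16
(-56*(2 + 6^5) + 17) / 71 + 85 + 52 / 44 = -4723753 / 781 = -6048.34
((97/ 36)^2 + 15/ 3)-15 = -3551/ 1296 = -2.74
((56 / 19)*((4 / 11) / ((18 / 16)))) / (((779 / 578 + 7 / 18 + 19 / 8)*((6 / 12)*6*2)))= 0.04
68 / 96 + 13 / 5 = 397 / 120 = 3.31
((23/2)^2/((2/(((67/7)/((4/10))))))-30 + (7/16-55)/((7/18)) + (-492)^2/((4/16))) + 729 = 108684461/112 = 970396.97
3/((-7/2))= -6/7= -0.86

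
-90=-90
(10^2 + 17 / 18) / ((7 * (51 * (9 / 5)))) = 9085 / 57834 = 0.16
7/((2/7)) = 49/2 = 24.50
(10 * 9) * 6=540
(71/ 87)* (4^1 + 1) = 355/ 87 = 4.08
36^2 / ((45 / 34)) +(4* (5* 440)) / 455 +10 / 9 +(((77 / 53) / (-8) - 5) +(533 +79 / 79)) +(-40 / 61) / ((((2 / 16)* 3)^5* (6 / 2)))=12859819523921 / 8578959480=1499.00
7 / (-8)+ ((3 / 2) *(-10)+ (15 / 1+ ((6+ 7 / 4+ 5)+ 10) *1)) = 21.88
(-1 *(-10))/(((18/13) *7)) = 65/63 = 1.03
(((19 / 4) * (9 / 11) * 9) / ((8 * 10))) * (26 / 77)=20007 / 135520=0.15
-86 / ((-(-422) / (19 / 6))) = -817 / 1266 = -0.65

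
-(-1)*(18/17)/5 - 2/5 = -16/85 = -0.19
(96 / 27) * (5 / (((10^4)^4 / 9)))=1 / 62500000000000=0.00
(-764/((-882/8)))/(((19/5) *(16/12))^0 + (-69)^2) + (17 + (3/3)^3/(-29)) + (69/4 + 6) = 4898525213/121802436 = 40.22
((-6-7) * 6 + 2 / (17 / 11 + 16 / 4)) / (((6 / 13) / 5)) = -153920 / 183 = -841.09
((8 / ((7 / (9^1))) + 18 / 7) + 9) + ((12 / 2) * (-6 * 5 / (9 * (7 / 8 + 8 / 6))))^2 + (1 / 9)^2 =103.89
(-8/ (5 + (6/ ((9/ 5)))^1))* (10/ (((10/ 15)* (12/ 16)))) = -96/ 5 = -19.20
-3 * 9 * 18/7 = -486/7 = -69.43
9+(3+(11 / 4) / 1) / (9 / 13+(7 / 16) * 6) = 161 / 15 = 10.73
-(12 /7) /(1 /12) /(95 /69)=-9936 /665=-14.94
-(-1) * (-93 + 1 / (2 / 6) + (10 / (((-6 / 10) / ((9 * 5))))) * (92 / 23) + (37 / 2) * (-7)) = -6439 / 2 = -3219.50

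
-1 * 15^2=-225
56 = 56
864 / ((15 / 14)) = 4032 / 5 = 806.40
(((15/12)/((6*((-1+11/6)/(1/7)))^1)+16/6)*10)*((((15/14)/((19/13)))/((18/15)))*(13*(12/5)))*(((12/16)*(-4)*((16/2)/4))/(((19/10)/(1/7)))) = -28772250/123823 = -232.37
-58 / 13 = -4.46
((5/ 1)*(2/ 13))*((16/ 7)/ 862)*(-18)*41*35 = -295200/ 5603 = -52.69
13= 13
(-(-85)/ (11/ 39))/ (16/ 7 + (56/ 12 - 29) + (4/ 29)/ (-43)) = -17361981/ 1270379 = -13.67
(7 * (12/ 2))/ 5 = 42/ 5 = 8.40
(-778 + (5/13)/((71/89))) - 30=-745339/923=-807.52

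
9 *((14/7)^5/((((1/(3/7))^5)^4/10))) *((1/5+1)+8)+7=558638249922772903/79792266297612001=7.00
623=623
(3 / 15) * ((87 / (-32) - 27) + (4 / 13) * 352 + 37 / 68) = 559629 / 35360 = 15.83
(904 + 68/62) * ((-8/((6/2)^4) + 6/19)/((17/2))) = 23.11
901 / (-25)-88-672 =-19901 / 25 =-796.04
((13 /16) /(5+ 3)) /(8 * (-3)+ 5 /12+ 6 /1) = -39 /6752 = -0.01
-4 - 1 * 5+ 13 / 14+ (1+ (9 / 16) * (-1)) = -855 / 112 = -7.63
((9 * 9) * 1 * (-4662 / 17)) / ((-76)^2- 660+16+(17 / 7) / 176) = -155076768 / 35828299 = -4.33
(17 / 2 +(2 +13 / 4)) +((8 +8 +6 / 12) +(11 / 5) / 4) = 154 / 5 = 30.80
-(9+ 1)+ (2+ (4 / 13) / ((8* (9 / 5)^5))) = -12279067 / 1535274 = -8.00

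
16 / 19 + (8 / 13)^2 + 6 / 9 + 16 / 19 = 26294 / 9633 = 2.73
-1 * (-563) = 563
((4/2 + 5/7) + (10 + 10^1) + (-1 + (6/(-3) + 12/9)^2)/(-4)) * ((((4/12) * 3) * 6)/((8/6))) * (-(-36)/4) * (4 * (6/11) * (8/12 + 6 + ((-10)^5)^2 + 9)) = 1554930002436057/77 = 20193896135533.21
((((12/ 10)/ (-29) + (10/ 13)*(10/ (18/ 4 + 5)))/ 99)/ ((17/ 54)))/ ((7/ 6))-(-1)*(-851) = -39895450937/ 46881835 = -850.98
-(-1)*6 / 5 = 6 / 5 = 1.20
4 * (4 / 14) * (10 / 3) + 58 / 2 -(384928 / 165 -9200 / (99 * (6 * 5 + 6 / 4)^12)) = -404616374907474647670731959 / 175913474781547254585645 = -2300.09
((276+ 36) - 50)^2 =68644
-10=-10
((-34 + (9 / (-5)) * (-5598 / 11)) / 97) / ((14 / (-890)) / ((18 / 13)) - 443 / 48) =-621729792 / 631805911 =-0.98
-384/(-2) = 192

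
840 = 840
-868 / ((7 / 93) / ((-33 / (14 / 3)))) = 570834 / 7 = 81547.71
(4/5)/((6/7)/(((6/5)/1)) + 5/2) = 0.25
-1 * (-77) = 77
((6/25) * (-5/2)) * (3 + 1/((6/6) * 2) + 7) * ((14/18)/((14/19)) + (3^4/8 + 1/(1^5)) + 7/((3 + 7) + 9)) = -120169/1520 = -79.06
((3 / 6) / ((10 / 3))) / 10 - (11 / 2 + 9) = -2897 / 200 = -14.48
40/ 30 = 4/ 3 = 1.33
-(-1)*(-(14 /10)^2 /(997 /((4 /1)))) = -196 /24925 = -0.01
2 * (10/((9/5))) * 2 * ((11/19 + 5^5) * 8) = 95017600/171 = 555658.48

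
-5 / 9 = -0.56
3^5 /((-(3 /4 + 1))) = -972 /7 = -138.86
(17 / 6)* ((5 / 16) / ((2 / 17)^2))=24565 / 384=63.97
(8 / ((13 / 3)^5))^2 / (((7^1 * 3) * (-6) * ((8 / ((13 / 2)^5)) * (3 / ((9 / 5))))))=-19683 / 103962040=-0.00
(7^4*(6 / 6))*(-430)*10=-10324300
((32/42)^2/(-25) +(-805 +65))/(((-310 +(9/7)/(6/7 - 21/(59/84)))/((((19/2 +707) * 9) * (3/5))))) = 70113909595956/7592286625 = 9234.89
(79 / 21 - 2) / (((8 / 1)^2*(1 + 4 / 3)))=37 / 3136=0.01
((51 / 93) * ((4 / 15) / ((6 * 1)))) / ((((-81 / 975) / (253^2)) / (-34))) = 4809636260 / 7533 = 638475.54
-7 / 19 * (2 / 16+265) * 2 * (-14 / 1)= 103929 / 38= 2734.97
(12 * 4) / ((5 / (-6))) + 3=-273 / 5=-54.60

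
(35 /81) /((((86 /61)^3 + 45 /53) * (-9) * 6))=-421049755 /192128444262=-0.00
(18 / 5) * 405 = 1458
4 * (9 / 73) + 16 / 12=400 / 219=1.83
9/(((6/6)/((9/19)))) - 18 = -13.74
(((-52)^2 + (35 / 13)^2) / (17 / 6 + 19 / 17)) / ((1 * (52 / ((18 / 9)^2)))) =46736502 / 885391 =52.79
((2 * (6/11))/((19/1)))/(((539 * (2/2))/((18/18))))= 12/112651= 0.00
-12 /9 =-4 /3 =-1.33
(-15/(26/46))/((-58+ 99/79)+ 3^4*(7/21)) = 5451/6110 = 0.89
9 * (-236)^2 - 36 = 501228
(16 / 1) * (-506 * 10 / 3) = -80960 / 3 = -26986.67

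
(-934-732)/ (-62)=833/ 31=26.87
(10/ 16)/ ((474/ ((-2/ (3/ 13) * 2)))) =-65/ 2844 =-0.02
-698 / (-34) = 349 / 17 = 20.53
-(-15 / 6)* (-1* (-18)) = 45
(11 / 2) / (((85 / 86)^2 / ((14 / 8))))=142373 / 14450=9.85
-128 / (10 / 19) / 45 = -1216 / 225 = -5.40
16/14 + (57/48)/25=3333/2800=1.19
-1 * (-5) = 5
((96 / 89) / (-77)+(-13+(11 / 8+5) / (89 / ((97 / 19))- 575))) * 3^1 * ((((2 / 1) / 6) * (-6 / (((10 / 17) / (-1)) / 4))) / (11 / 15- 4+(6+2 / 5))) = -1969709459661 / 11613313096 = -169.61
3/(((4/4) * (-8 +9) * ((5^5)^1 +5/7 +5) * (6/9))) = 7/4870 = 0.00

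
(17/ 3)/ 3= 17/ 9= 1.89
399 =399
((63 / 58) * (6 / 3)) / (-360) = -7 / 1160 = -0.01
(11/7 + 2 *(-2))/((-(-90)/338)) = -2873/315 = -9.12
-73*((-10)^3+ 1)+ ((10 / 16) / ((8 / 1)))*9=4667373 / 64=72927.70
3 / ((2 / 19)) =28.50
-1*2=-2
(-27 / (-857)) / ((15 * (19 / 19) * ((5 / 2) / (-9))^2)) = 2916 / 107125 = 0.03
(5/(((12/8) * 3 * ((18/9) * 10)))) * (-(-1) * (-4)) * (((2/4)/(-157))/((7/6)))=2/3297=0.00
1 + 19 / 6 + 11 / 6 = 6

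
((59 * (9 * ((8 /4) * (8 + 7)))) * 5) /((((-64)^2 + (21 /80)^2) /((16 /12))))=679680000 /26214841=25.93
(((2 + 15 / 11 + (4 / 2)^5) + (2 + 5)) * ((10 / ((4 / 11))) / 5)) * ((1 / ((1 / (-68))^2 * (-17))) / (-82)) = 31688 / 41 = 772.88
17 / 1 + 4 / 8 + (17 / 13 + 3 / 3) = 515 / 26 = 19.81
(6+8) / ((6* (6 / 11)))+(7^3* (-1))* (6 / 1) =-36967 / 18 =-2053.72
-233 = -233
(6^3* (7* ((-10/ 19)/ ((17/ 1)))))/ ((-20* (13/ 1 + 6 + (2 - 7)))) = 0.17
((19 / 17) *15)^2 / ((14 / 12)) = 487350 / 2023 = 240.90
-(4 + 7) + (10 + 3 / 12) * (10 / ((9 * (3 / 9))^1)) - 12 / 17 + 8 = 3107 / 102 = 30.46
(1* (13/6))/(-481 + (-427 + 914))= 13/36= 0.36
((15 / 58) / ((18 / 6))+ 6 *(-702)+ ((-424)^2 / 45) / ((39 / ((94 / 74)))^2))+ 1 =-22861893140093 / 5434669890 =-4206.68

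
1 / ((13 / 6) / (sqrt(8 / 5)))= 12 * sqrt(10) / 65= 0.58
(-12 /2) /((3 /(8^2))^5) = -26512143.80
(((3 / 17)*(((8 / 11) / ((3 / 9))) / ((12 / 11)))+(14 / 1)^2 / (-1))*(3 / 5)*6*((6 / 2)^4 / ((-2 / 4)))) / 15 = 3232872 / 425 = 7606.76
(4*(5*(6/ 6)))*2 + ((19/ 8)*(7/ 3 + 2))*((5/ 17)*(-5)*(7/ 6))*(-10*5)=1129585/ 1224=922.86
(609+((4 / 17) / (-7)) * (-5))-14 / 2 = 71658 / 119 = 602.17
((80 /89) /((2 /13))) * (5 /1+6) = 5720 /89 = 64.27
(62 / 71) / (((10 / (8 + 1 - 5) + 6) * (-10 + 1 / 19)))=-2356 / 228123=-0.01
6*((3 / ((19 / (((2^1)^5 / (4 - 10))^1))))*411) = -39456 / 19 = -2076.63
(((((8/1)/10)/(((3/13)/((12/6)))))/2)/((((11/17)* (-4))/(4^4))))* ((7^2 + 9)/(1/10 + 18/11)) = -6562816/573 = -11453.43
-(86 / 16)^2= -1849 / 64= -28.89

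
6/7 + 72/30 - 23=-691/35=-19.74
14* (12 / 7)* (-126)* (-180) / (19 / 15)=8164800 / 19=429726.32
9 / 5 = 1.80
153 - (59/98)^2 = 1465931/9604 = 152.64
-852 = -852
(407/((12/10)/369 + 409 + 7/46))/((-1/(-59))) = 679327770/11575007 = 58.69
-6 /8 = -3 /4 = -0.75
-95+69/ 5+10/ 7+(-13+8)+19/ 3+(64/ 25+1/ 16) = -636851/ 8400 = -75.82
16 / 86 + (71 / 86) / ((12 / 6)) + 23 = 4059 / 172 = 23.60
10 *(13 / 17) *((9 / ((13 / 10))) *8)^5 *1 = 3985108512.84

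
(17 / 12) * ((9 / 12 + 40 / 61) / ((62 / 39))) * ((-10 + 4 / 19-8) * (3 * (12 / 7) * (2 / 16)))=-16470909 / 1149728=-14.33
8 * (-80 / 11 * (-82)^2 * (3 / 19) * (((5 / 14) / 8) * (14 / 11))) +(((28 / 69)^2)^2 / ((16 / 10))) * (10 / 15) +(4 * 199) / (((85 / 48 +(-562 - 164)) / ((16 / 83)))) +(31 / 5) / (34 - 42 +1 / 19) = -1195611814812612625340477 / 340564112357449898115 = -3510.68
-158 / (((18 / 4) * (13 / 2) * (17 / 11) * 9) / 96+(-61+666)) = -222464 / 857807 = -0.26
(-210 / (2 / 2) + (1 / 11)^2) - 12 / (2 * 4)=-211.49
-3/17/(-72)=1/408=0.00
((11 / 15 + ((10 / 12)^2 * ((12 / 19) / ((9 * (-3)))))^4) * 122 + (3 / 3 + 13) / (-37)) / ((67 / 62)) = 5732427269096772116 / 69534607961631195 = 82.44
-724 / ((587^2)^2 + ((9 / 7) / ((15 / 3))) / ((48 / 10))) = -0.00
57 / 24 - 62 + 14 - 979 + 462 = -4501 / 8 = -562.62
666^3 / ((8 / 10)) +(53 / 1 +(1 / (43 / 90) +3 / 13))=206416577756 / 559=369260425.32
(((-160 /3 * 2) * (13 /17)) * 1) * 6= -8320 /17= -489.41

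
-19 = -19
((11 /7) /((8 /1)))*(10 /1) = 55 /28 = 1.96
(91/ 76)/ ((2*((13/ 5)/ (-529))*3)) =-18515/ 456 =-40.60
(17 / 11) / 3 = 17 / 33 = 0.52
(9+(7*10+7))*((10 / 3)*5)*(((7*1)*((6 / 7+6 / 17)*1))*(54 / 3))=3715200 / 17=218541.18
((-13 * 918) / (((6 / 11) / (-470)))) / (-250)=-1028313 / 25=-41132.52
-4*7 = -28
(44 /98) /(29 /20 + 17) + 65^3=4965495065 /18081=274625.02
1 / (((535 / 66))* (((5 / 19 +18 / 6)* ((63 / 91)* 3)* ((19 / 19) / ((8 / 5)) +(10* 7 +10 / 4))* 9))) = 1672 / 60452325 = 0.00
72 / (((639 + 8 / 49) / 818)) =2885904 / 31319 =92.15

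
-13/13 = -1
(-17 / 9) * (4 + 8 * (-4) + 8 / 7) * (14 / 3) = 6392 / 27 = 236.74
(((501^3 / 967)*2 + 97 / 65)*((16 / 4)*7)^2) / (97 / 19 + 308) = 243516663886384 / 373924395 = 651245.73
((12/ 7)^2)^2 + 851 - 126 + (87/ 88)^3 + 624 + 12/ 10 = 11124642895747/ 8181071360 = 1359.80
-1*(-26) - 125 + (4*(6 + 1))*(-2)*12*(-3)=1917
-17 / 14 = -1.21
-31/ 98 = -0.32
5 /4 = 1.25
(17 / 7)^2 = 289 / 49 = 5.90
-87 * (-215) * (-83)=-1552515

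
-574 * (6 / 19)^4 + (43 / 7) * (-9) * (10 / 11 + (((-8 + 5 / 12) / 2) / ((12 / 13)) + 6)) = -51566731081 / 321110944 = -160.59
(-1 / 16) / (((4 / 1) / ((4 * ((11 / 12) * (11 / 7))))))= -121 / 1344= -0.09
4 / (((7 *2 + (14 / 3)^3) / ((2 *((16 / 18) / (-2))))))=-48 / 1561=-0.03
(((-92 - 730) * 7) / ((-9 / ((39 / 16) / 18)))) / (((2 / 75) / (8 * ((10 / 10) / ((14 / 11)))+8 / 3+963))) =3155554.77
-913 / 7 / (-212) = 913 / 1484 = 0.62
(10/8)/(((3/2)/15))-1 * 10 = 5/2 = 2.50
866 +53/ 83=71931/ 83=866.64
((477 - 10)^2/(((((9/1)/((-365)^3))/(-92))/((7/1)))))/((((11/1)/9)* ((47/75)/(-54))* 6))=-8916849807688853.97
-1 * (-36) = 36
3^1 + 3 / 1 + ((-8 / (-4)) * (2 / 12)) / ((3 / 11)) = 65 / 9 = 7.22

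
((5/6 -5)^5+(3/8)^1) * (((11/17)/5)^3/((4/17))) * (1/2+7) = -44962511/518400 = -86.73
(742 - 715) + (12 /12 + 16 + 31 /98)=4343 /98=44.32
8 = 8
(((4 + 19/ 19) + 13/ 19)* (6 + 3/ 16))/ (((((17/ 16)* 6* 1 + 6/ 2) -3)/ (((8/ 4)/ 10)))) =1782/ 1615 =1.10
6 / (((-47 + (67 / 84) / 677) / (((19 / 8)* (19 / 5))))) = -15397011 / 13363645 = -1.15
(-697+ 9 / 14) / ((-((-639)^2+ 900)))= 9749 / 5729094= 0.00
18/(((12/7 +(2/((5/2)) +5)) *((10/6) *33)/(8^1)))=1008/2893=0.35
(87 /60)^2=841 /400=2.10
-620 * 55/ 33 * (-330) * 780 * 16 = 4255680000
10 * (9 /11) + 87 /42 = 1579 /154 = 10.25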